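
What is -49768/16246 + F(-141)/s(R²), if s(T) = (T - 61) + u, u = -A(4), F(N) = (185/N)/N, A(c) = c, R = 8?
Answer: -496221559/161493363 ≈ -3.0727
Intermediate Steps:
F(N) = 185/N²
u = -4 (u = -1*4 = -4)
s(T) = -65 + T (s(T) = (T - 61) - 4 = (-61 + T) - 4 = -65 + T)
-49768/16246 + F(-141)/s(R²) = -49768/16246 + (185/(-141)²)/(-65 + 8²) = -49768*1/16246 + (185*(1/19881))/(-65 + 64) = -24884/8123 + (185/19881)/(-1) = -24884/8123 + (185/19881)*(-1) = -24884/8123 - 185/19881 = -496221559/161493363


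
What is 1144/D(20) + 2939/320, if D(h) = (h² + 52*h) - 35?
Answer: 179815/17984 ≈ 9.9986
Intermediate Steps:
D(h) = -35 + h² + 52*h
1144/D(20) + 2939/320 = 1144/(-35 + 20² + 52*20) + 2939/320 = 1144/(-35 + 400 + 1040) + 2939*(1/320) = 1144/1405 + 2939/320 = 179815/17984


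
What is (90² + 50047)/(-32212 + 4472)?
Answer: -58147/27740 ≈ -2.0961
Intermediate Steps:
(90² + 50047)/(-32212 + 4472) = (8100 + 50047)/(-27740) = 58147*(-1/27740) = -58147/27740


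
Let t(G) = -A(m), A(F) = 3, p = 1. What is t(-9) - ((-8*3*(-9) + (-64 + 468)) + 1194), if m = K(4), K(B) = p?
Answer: -1817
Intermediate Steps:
K(B) = 1
m = 1
t(G) = -3 (t(G) = -1*3 = -3)
t(-9) - ((-8*3*(-9) + (-64 + 468)) + 1194) = -3 - ((-8*3*(-9) + (-64 + 468)) + 1194) = -3 - ((-24*(-9) + 404) + 1194) = -3 - ((216 + 404) + 1194) = -3 - (620 + 1194) = -3 - 1*1814 = -3 - 1814 = -1817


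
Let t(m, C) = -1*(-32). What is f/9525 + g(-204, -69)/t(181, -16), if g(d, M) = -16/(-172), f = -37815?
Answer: -866589/218440 ≈ -3.9672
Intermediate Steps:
t(m, C) = 32
g(d, M) = 4/43 (g(d, M) = -16*(-1/172) = 4/43)
f/9525 + g(-204, -69)/t(181, -16) = -37815/9525 + (4/43)/32 = -37815*1/9525 + (4/43)*(1/32) = -2521/635 + 1/344 = -866589/218440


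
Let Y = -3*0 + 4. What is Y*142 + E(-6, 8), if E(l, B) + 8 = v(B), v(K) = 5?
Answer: 565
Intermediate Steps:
Y = 4 (Y = 0 + 4 = 4)
E(l, B) = -3 (E(l, B) = -8 + 5 = -3)
Y*142 + E(-6, 8) = 4*142 - 3 = 568 - 3 = 565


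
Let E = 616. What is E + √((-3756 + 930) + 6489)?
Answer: 616 + 3*√407 ≈ 676.52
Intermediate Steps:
E + √((-3756 + 930) + 6489) = 616 + √((-3756 + 930) + 6489) = 616 + √(-2826 + 6489) = 616 + √3663 = 616 + 3*√407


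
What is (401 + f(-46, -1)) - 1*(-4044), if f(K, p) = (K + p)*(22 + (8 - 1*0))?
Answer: 3035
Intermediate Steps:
f(K, p) = 30*K + 30*p (f(K, p) = (K + p)*(22 + (8 + 0)) = (K + p)*(22 + 8) = (K + p)*30 = 30*K + 30*p)
(401 + f(-46, -1)) - 1*(-4044) = (401 + (30*(-46) + 30*(-1))) - 1*(-4044) = (401 + (-1380 - 30)) + 4044 = (401 - 1410) + 4044 = -1009 + 4044 = 3035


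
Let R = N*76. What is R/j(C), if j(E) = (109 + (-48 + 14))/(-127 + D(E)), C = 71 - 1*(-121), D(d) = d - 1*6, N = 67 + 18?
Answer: 76228/15 ≈ 5081.9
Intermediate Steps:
N = 85
R = 6460 (R = 85*76 = 6460)
D(d) = -6 + d (D(d) = d - 6 = -6 + d)
C = 192 (C = 71 + 121 = 192)
j(E) = 75/(-133 + E) (j(E) = (109 + (-48 + 14))/(-127 + (-6 + E)) = (109 - 34)/(-133 + E) = 75/(-133 + E))
R/j(C) = 6460/((75/(-133 + 192))) = 6460/((75/59)) = 6460/((75*(1/59))) = 6460/(75/59) = 6460*(59/75) = 76228/15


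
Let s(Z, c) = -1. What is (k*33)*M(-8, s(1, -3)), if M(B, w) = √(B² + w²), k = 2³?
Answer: 264*√65 ≈ 2128.4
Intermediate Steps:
k = 8
(k*33)*M(-8, s(1, -3)) = (8*33)*√((-8)² + (-1)²) = 264*√(64 + 1) = 264*√65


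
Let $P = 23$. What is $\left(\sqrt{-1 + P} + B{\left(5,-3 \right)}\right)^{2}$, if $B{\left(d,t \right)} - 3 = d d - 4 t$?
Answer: $\left(40 + \sqrt{22}\right)^{2} \approx 1997.2$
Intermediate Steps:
$B{\left(d,t \right)} = 3 + d^{2} - 4 t$ ($B{\left(d,t \right)} = 3 + \left(d d - 4 t\right) = 3 + \left(d^{2} - 4 t\right) = 3 + d^{2} - 4 t$)
$\left(\sqrt{-1 + P} + B{\left(5,-3 \right)}\right)^{2} = \left(\sqrt{-1 + 23} + \left(3 + 5^{2} - -12\right)\right)^{2} = \left(\sqrt{22} + \left(3 + 25 + 12\right)\right)^{2} = \left(\sqrt{22} + 40\right)^{2} = \left(40 + \sqrt{22}\right)^{2}$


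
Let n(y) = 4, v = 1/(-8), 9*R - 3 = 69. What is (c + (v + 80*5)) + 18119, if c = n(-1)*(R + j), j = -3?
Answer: 148311/8 ≈ 18539.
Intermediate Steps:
R = 8 (R = ⅓ + (⅑)*69 = ⅓ + 23/3 = 8)
v = -⅛ ≈ -0.12500
c = 20 (c = 4*(8 - 3) = 4*5 = 20)
(c + (v + 80*5)) + 18119 = (20 + (-⅛ + 80*5)) + 18119 = (20 + (-⅛ + 400)) + 18119 = (20 + 3199/8) + 18119 = 3359/8 + 18119 = 148311/8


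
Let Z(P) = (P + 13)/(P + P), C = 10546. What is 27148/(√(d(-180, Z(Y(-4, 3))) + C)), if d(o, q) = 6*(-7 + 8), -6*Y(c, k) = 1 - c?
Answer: 6787*√2638/1319 ≈ 264.28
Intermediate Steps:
Y(c, k) = -⅙ + c/6 (Y(c, k) = -(1 - c)/6 = -⅙ + c/6)
Z(P) = (13 + P)/(2*P) (Z(P) = (13 + P)/((2*P)) = (13 + P)*(1/(2*P)) = (13 + P)/(2*P))
d(o, q) = 6 (d(o, q) = 6*1 = 6)
27148/(√(d(-180, Z(Y(-4, 3))) + C)) = 27148/(√(6 + 10546)) = 27148/(√10552) = 27148/((2*√2638)) = 27148*(√2638/5276) = 6787*√2638/1319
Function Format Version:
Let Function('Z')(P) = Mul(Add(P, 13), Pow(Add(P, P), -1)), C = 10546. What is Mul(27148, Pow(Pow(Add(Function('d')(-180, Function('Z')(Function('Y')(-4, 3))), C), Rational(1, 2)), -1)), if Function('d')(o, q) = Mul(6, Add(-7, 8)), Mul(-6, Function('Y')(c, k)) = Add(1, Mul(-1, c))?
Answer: Mul(Rational(6787, 1319), Pow(2638, Rational(1, 2))) ≈ 264.28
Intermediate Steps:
Function('Y')(c, k) = Add(Rational(-1, 6), Mul(Rational(1, 6), c)) (Function('Y')(c, k) = Mul(Rational(-1, 6), Add(1, Mul(-1, c))) = Add(Rational(-1, 6), Mul(Rational(1, 6), c)))
Function('Z')(P) = Mul(Rational(1, 2), Pow(P, -1), Add(13, P)) (Function('Z')(P) = Mul(Add(13, P), Pow(Mul(2, P), -1)) = Mul(Add(13, P), Mul(Rational(1, 2), Pow(P, -1))) = Mul(Rational(1, 2), Pow(P, -1), Add(13, P)))
Function('d')(o, q) = 6 (Function('d')(o, q) = Mul(6, 1) = 6)
Mul(27148, Pow(Pow(Add(Function('d')(-180, Function('Z')(Function('Y')(-4, 3))), C), Rational(1, 2)), -1)) = Mul(27148, Pow(Pow(Add(6, 10546), Rational(1, 2)), -1)) = Mul(27148, Pow(Pow(10552, Rational(1, 2)), -1)) = Mul(27148, Pow(Mul(2, Pow(2638, Rational(1, 2))), -1)) = Mul(27148, Mul(Rational(1, 5276), Pow(2638, Rational(1, 2)))) = Mul(Rational(6787, 1319), Pow(2638, Rational(1, 2)))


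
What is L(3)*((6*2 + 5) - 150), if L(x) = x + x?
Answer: -798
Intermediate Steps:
L(x) = 2*x
L(3)*((6*2 + 5) - 150) = (2*3)*((6*2 + 5) - 150) = 6*((12 + 5) - 150) = 6*(17 - 150) = 6*(-133) = -798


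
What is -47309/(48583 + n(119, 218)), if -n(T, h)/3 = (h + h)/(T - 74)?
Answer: -709635/728309 ≈ -0.97436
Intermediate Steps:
n(T, h) = -6*h/(-74 + T) (n(T, h) = -3*(h + h)/(T - 74) = -3*2*h/(-74 + T) = -6*h/(-74 + T))
-47309/(48583 + n(119, 218)) = -47309/(48583 - 6*218/(-74 + 119)) = -47309/(48583 - 6*218/45) = -47309/(48583 - 6*218*1/45) = -47309/(48583 - 436/15) = -47309/728309/15 = -47309*15/728309 = -709635/728309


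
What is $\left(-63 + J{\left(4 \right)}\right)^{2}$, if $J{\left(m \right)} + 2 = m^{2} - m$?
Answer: $2809$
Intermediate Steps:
$J{\left(m \right)} = -2 + m^{2} - m$ ($J{\left(m \right)} = -2 + \left(m^{2} - m\right) = -2 + m^{2} - m$)
$\left(-63 + J{\left(4 \right)}\right)^{2} = \left(-63 - \left(6 - 16\right)\right)^{2} = \left(-63 - -10\right)^{2} = \left(-63 + 10\right)^{2} = \left(-53\right)^{2} = 2809$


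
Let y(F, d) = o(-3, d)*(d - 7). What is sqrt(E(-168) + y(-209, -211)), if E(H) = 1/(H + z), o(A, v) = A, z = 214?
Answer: sqrt(1383910)/46 ≈ 25.574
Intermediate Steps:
y(F, d) = 21 - 3*d (y(F, d) = -3*(d - 7) = -3*(-7 + d) = 21 - 3*d)
E(H) = 1/(214 + H) (E(H) = 1/(H + 214) = 1/(214 + H))
sqrt(E(-168) + y(-209, -211)) = sqrt(1/(214 - 168) + (21 - 3*(-211))) = sqrt(1/46 + (21 + 633)) = sqrt(1/46 + 654) = sqrt(30085/46) = sqrt(1383910)/46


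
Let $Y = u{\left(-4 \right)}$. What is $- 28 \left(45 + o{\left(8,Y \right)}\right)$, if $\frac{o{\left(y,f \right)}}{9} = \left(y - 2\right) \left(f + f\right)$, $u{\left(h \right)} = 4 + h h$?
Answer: $-61740$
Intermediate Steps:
$u{\left(h \right)} = 4 + h^{2}$
$Y = 20$ ($Y = 4 + \left(-4\right)^{2} = 4 + 16 = 20$)
$o{\left(y,f \right)} = 18 f \left(-2 + y\right)$ ($o{\left(y,f \right)} = 9 \left(y - 2\right) \left(f + f\right) = 9 \left(-2 + y\right) 2 f = 9 \cdot 2 f \left(-2 + y\right) = 18 f \left(-2 + y\right)$)
$- 28 \left(45 + o{\left(8,Y \right)}\right) = - 28 \left(45 + 18 \cdot 20 \left(-2 + 8\right)\right) = - 28 \left(45 + 18 \cdot 20 \cdot 6\right) = - 28 \left(45 + 2160\right) = \left(-28\right) 2205 = -61740$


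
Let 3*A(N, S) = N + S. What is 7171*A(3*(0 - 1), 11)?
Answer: 57368/3 ≈ 19123.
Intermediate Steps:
A(N, S) = N/3 + S/3 (A(N, S) = (N + S)/3 = N/3 + S/3)
7171*A(3*(0 - 1), 11) = 7171*((3*(0 - 1))/3 + (⅓)*11) = 7171*((3*(-1))/3 + 11/3) = 7171*((⅓)*(-3) + 11/3) = 7171*(-1 + 11/3) = 7171*(8/3) = 57368/3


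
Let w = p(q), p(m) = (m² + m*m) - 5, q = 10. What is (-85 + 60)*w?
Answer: -4875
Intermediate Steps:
p(m) = -5 + 2*m² (p(m) = (m² + m²) - 5 = 2*m² - 5 = -5 + 2*m²)
w = 195 (w = -5 + 2*10² = -5 + 2*100 = -5 + 200 = 195)
(-85 + 60)*w = (-85 + 60)*195 = -25*195 = -4875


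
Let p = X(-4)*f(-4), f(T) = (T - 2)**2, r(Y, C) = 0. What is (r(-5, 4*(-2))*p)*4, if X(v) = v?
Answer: 0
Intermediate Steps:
f(T) = (-2 + T)**2
p = -144 (p = -4*(-2 - 4)**2 = -4*(-6)**2 = -4*36 = -144)
(r(-5, 4*(-2))*p)*4 = (0*(-144))*4 = 0*4 = 0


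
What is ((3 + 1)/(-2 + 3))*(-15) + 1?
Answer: -59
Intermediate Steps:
((3 + 1)/(-2 + 3))*(-15) + 1 = (4/1)*(-15) + 1 = (4*1)*(-15) + 1 = 4*(-15) + 1 = -60 + 1 = -59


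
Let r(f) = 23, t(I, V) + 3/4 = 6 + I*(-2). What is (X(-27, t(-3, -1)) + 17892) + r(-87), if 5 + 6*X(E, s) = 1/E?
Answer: 1451047/81 ≈ 17914.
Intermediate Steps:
t(I, V) = 21/4 - 2*I (t(I, V) = -¾ + (6 + I*(-2)) = -¾ + (6 - 2*I) = 21/4 - 2*I)
X(E, s) = -⅚ + 1/(6*E)
(X(-27, t(-3, -1)) + 17892) + r(-87) = ((⅙)*(1 - 5*(-27))/(-27) + 17892) + 23 = ((⅙)*(-1/27)*(1 + 135) + 17892) + 23 = ((⅙)*(-1/27)*136 + 17892) + 23 = (-68/81 + 17892) + 23 = 1449184/81 + 23 = 1451047/81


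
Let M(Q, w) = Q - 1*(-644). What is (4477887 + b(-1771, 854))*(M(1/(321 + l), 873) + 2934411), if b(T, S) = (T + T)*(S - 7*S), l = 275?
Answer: 39581413938501195/596 ≈ 6.6412e+13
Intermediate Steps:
b(T, S) = -12*S*T (b(T, S) = (2*T)*(-6*S) = -12*S*T)
M(Q, w) = 644 + Q (M(Q, w) = Q + 644 = 644 + Q)
(4477887 + b(-1771, 854))*(M(1/(321 + l), 873) + 2934411) = (4477887 - 12*854*(-1771))*((644 + 1/(321 + 275)) + 2934411) = (4477887 + 18149208)*((644 + 1/596) + 2934411) = 22627095*((644 + 1/596) + 2934411) = 22627095*(383825/596 + 2934411) = 22627095*(1749292781/596) = 39581413938501195/596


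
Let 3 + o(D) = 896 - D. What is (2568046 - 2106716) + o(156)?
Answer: 462067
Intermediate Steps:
o(D) = 893 - D (o(D) = -3 + (896 - D) = 893 - D)
(2568046 - 2106716) + o(156) = (2568046 - 2106716) + (893 - 1*156) = 461330 + (893 - 156) = 461330 + 737 = 462067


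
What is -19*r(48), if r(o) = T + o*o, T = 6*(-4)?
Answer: -43320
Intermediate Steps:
T = -24
r(o) = -24 + o² (r(o) = -24 + o*o = -24 + o²)
-19*r(48) = -19*(-24 + 48²) = -19*(-24 + 2304) = -19*2280 = -43320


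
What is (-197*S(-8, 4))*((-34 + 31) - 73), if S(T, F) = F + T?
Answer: -59888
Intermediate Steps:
(-197*S(-8, 4))*((-34 + 31) - 73) = (-197*(4 - 8))*((-34 + 31) - 73) = (-197*(-4))*(-3 - 73) = 788*(-76) = -59888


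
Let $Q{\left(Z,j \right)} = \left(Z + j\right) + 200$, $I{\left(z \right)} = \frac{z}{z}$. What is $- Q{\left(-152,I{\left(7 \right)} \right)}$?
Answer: $-49$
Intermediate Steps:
$I{\left(z \right)} = 1$
$Q{\left(Z,j \right)} = 200 + Z + j$
$- Q{\left(-152,I{\left(7 \right)} \right)} = - (200 - 152 + 1) = \left(-1\right) 49 = -49$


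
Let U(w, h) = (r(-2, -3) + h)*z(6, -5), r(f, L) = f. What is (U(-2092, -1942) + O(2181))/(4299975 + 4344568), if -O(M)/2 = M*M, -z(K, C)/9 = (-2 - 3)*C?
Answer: -9076122/8644543 ≈ -1.0499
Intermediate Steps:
z(K, C) = 45*C (z(K, C) = -9*(-2 - 3)*C = -(-45)*C = 45*C)
O(M) = -2*M² (O(M) = -2*M*M = -2*M²)
U(w, h) = 450 - 225*h (U(w, h) = (-2 + h)*(45*(-5)) = (-2 + h)*(-225) = 450 - 225*h)
(U(-2092, -1942) + O(2181))/(4299975 + 4344568) = ((450 - 225*(-1942)) - 2*2181²)/(4299975 + 4344568) = ((450 + 436950) - 2*4756761)/8644543 = (437400 - 9513522)*(1/8644543) = -9076122*1/8644543 = -9076122/8644543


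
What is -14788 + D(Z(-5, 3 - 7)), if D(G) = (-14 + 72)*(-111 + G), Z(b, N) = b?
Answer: -21516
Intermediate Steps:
D(G) = -6438 + 58*G (D(G) = 58*(-111 + G) = -6438 + 58*G)
-14788 + D(Z(-5, 3 - 7)) = -14788 + (-6438 + 58*(-5)) = -14788 + (-6438 - 290) = -14788 - 6728 = -21516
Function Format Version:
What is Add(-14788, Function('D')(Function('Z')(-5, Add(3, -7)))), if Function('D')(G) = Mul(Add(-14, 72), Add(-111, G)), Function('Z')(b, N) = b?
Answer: -21516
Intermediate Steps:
Function('D')(G) = Add(-6438, Mul(58, G)) (Function('D')(G) = Mul(58, Add(-111, G)) = Add(-6438, Mul(58, G)))
Add(-14788, Function('D')(Function('Z')(-5, Add(3, -7)))) = Add(-14788, Add(-6438, Mul(58, -5))) = Add(-14788, Add(-6438, -290)) = Add(-14788, -6728) = -21516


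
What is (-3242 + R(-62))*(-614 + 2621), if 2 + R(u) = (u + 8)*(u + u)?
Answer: 6928164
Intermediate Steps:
R(u) = -2 + 2*u*(8 + u) (R(u) = -2 + (u + 8)*(u + u) = -2 + (8 + u)*(2*u) = -2 + 2*u*(8 + u))
(-3242 + R(-62))*(-614 + 2621) = (-3242 + (-2 + 2*(-62)**2 + 16*(-62)))*(-614 + 2621) = (-3242 + (-2 + 2*3844 - 992))*2007 = (-3242 + (-2 + 7688 - 992))*2007 = (-3242 + 6694)*2007 = 3452*2007 = 6928164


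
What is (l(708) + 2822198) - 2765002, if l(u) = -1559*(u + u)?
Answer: -2150348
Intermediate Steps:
l(u) = -3118*u
(l(708) + 2822198) - 2765002 = (-3118*708 + 2822198) - 2765002 = (-2207544 + 2822198) - 2765002 = 614654 - 2765002 = -2150348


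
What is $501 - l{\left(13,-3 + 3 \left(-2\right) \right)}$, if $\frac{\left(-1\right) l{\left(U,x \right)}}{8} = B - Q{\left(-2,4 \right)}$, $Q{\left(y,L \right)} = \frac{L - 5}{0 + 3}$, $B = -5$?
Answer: $\frac{1391}{3} \approx 463.67$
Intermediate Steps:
$Q{\left(y,L \right)} = - \frac{5}{3} + \frac{L}{3}$ ($Q{\left(y,L \right)} = \frac{-5 + L}{3} = \left(-5 + L\right) \frac{1}{3} = - \frac{5}{3} + \frac{L}{3}$)
$l{\left(U,x \right)} = \frac{112}{3}$ ($l{\left(U,x \right)} = - 8 \left(-5 - \left(- \frac{5}{3} + \frac{1}{3} \cdot 4\right)\right) = - 8 \left(-5 - \left(- \frac{5}{3} + \frac{4}{3}\right)\right) = - 8 \left(-5 - - \frac{1}{3}\right) = - 8 \left(-5 + \frac{1}{3}\right) = \left(-8\right) \left(- \frac{14}{3}\right) = \frac{112}{3}$)
$501 - l{\left(13,-3 + 3 \left(-2\right) \right)} = 501 - \frac{112}{3} = \frac{1391}{3}$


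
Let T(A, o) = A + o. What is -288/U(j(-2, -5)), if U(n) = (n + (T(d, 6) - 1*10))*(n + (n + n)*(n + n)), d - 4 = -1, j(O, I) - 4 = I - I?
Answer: -24/17 ≈ -1.4118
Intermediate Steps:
j(O, I) = 4 (j(O, I) = 4 + (I - I) = 4 + 0 = 4)
d = 3 (d = 4 - 1 = 3)
U(n) = (-1 + n)*(n + 4*n²) (U(n) = (n + ((3 + 6) - 1*10))*(n + (n + n)*(n + n)) = (n + (9 - 10))*(n + (2*n)*(2*n)) = (n - 1)*(n + 4*n²) = (-1 + n)*(n + 4*n²))
-288/U(j(-2, -5)) = -288*1/(4*(-1 - 3*4 + 4*4²)) = -288*1/(4*(-1 - 12 + 4*16)) = -288*1/(4*(-1 - 12 + 64)) = -288/(4*51) = -288/204 = -288*1/204 = -24/17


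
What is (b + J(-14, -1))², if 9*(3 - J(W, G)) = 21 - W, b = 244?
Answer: 4787344/81 ≈ 59103.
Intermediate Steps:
J(W, G) = ⅔ + W/9 (J(W, G) = 3 - (21 - W)/9 = 3 + (-7/3 + W/9) = ⅔ + W/9)
(b + J(-14, -1))² = (244 + (⅔ + (⅑)*(-14)))² = (244 + (⅔ - 14/9))² = (244 - 8/9)² = (2188/9)² = 4787344/81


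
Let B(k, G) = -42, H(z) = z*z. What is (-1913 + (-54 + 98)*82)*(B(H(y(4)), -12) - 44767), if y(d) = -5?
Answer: -75951255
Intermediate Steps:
H(z) = z²
(-1913 + (-54 + 98)*82)*(B(H(y(4)), -12) - 44767) = (-1913 + (-54 + 98)*82)*(-42 - 44767) = (-1913 + 44*82)*(-44809) = (-1913 + 3608)*(-44809) = 1695*(-44809) = -75951255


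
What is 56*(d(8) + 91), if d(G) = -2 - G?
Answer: 4536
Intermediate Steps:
56*(d(8) + 91) = 56*((-2 - 1*8) + 91) = 56*((-2 - 8) + 91) = 56*(-10 + 91) = 56*81 = 4536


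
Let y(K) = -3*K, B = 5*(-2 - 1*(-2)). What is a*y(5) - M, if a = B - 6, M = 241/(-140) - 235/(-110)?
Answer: 137961/1540 ≈ 89.585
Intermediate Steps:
B = 0 (B = 5*(-2 + 2) = 5*0 = 0)
M = 639/1540 (M = 241*(-1/140) - 235*(-1/110) = -241/140 + 47/22 = 639/1540 ≈ 0.41494)
a = -6 (a = 0 - 6 = -6)
a*y(5) - M = -(-18)*5 - 1*639/1540 = -6*(-15) - 639/1540 = 90 - 639/1540 = 137961/1540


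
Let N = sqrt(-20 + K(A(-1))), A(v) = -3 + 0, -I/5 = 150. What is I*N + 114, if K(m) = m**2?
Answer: 114 - 750*I*sqrt(11) ≈ 114.0 - 2487.5*I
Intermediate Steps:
I = -750 (I = -5*150 = -750)
A(v) = -3
N = I*sqrt(11) (N = sqrt(-20 + (-3)**2) = sqrt(-20 + 9) = sqrt(-11) = I*sqrt(11) ≈ 3.3166*I)
I*N + 114 = -750*I*sqrt(11) + 114 = 114 - 750*I*sqrt(11)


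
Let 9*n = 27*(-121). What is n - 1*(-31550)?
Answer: 31187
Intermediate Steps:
n = -363 (n = (27*(-121))/9 = (⅑)*(-3267) = -363)
n - 1*(-31550) = -363 - 1*(-31550) = -363 + 31550 = 31187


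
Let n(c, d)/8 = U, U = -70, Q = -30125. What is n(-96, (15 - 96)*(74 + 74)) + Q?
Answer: -30685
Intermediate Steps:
n(c, d) = -560 (n(c, d) = 8*(-70) = -560)
n(-96, (15 - 96)*(74 + 74)) + Q = -560 - 30125 = -30685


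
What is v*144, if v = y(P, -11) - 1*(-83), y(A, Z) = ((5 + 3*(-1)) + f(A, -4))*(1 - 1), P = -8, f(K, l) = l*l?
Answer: 11952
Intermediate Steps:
f(K, l) = l**2
y(A, Z) = 0 (y(A, Z) = ((5 + 3*(-1)) + (-4)**2)*(1 - 1) = ((5 - 3) + 16)*0 = (2 + 16)*0 = 18*0 = 0)
v = 83 (v = 0 - 1*(-83) = 0 + 83 = 83)
v*144 = 83*144 = 11952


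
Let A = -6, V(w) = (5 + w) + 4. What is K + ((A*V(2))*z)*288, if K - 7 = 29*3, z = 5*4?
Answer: -380066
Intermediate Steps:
V(w) = 9 + w
z = 20
K = 94 (K = 7 + 29*3 = 7 + 87 = 94)
K + ((A*V(2))*z)*288 = 94 + (-6*(9 + 2)*20)*288 = 94 + (-6*11*20)*288 = 94 - 66*20*288 = 94 - 1320*288 = 94 - 380160 = -380066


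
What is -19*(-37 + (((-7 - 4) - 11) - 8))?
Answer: 1273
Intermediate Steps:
-19*(-37 + (((-7 - 4) - 11) - 8)) = -19*(-37 + ((-11 - 11) - 8)) = -19*(-37 + (-22 - 8)) = -19*(-37 - 30) = -19*(-67) = 1273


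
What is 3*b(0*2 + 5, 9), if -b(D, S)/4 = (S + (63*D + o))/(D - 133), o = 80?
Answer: 303/8 ≈ 37.875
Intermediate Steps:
b(D, S) = -4*(80 + S + 63*D)/(-133 + D) (b(D, S) = -4*(S + (63*D + 80))/(D - 133) = -4*(S + (80 + 63*D))/(-133 + D) = -4*(80 + S + 63*D)/(-133 + D))
3*b(0*2 + 5, 9) = 3*(4*(-80 - 1*9 - 63*(0*2 + 5))/(-133 + (0*2 + 5))) = 3*(4*(-80 - 9 - 63*(0 + 5))/(-133 + (0 + 5))) = 3*(4*(-80 - 9 - 63*5)/(-133 + 5)) = 3*(4*(-80 - 9 - 315)/(-128)) = 3*(4*(-1/128)*(-404)) = 3*(101/8) = 303/8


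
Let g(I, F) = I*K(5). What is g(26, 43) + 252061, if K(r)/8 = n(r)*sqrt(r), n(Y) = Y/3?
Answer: 252061 + 1040*sqrt(5)/3 ≈ 2.5284e+5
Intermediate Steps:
n(Y) = Y/3 (n(Y) = Y*(1/3) = Y/3)
K(r) = 8*r**(3/2)/3 (K(r) = 8*((r/3)*sqrt(r)) = 8*(r**(3/2)/3) = 8*r**(3/2)/3)
g(I, F) = 40*I*sqrt(5)/3 (g(I, F) = I*(8*5**(3/2)/3) = I*(8*(5*sqrt(5))/3) = I*(40*sqrt(5)/3) = 40*I*sqrt(5)/3)
g(26, 43) + 252061 = (40/3)*26*sqrt(5) + 252061 = 1040*sqrt(5)/3 + 252061 = 252061 + 1040*sqrt(5)/3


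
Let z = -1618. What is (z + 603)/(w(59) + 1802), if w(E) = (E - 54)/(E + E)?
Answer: -119770/212641 ≈ -0.56325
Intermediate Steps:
w(E) = (-54 + E)/(2*E) (w(E) = (-54 + E)/((2*E)) = (-54 + E)*(1/(2*E)) = (-54 + E)/(2*E))
(z + 603)/(w(59) + 1802) = (-1618 + 603)/((1/2)*(-54 + 59)/59 + 1802) = -1015/((1/2)*(1/59)*5 + 1802) = -1015/(5/118 + 1802) = -1015/212641/118 = -1015*118/212641 = -119770/212641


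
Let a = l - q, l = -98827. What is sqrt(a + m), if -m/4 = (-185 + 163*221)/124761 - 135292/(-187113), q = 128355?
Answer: 5*I*sqrt(550255945540450831436118)/7781468331 ≈ 476.64*I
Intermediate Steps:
a = -227182 (a = -98827 - 1*128355 = -98827 - 128355 = -227182)
m = -31446561208/7781468331 (m = -4*((-185 + 163*221)/124761 - 135292/(-187113)) = -4*((-185 + 36023)*(1/124761) - 135292*(-1/187113)) = -4*(35838*(1/124761) + 135292/187113) = -4*(11946/41587 + 135292/187113) = -4*7861640302/7781468331 = -31446561208/7781468331 ≈ -4.0412)
sqrt(a + m) = sqrt(-227182 - 31446561208/7781468331) = sqrt(-1767840984934450/7781468331) = 5*I*sqrt(550255945540450831436118)/7781468331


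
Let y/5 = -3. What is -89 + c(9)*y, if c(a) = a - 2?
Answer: -194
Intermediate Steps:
y = -15 (y = 5*(-3) = -15)
c(a) = -2 + a
-89 + c(9)*y = -89 + (-2 + 9)*(-15) = -89 + 7*(-15) = -89 - 105 = -194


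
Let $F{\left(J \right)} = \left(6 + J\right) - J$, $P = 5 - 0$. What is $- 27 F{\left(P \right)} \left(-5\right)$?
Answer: $810$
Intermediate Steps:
$P = 5$ ($P = 5 + 0 = 5$)
$F{\left(J \right)} = 6$
$- 27 F{\left(P \right)} \left(-5\right) = - 27 \cdot 6 \left(-5\right) = \left(-27\right) \left(-30\right) = 810$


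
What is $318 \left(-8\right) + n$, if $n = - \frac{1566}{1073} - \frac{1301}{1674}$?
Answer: $- \frac{157708805}{61938} \approx -2546.2$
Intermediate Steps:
$n = - \frac{138533}{61938}$ ($n = \left(-1566\right) \frac{1}{1073} - \frac{1301}{1674} = - \frac{54}{37} - \frac{1301}{1674} = - \frac{138533}{61938} \approx -2.2366$)
$318 \left(-8\right) + n = 318 \left(-8\right) - \frac{138533}{61938} = -2544 - \frac{138533}{61938} = - \frac{157708805}{61938}$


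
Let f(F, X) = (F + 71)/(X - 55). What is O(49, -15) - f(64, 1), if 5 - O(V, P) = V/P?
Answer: 323/30 ≈ 10.767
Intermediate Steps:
O(V, P) = 5 - V/P
f(F, X) = (71 + F)/(-55 + X)
O(49, -15) - f(64, 1) = (5 - 1*49/(-15)) - (71 + 64)/(-55 + 1) = (5 - 1*49*(-1/15)) - 135/(-54) = (5 + 49/15) - (-1)*135/54 = 124/15 - 1*(-5/2) = 124/15 + 5/2 = 323/30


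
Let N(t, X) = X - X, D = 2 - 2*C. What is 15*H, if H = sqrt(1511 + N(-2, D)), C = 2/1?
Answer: 15*sqrt(1511) ≈ 583.07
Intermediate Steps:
C = 2 (C = 2*1 = 2)
D = -2 (D = 2 - 2*2 = 2 - 4 = -2)
N(t, X) = 0
H = sqrt(1511) (H = sqrt(1511 + 0) = sqrt(1511) ≈ 38.872)
15*H = 15*sqrt(1511)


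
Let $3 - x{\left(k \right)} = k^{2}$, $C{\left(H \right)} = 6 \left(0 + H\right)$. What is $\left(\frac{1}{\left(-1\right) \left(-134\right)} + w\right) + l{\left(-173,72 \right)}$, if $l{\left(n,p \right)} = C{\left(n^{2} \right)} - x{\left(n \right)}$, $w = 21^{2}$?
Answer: $\frac{28132095}{134} \approx 2.0994 \cdot 10^{5}$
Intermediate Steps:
$C{\left(H \right)} = 6 H$
$w = 441$
$x{\left(k \right)} = 3 - k^{2}$
$l{\left(n,p \right)} = -3 + 7 n^{2}$ ($l{\left(n,p \right)} = 6 n^{2} - \left(3 - n^{2}\right) = 6 n^{2} + \left(-3 + n^{2}\right) = -3 + 7 n^{2}$)
$\left(\frac{1}{\left(-1\right) \left(-134\right)} + w\right) + l{\left(-173,72 \right)} = \left(\frac{1}{\left(-1\right) \left(-134\right)} + 441\right) - \left(3 - 7 \left(-173\right)^{2}\right) = \left(\frac{1}{134} + 441\right) + \left(-3 + 7 \cdot 29929\right) = \left(\frac{1}{134} + 441\right) + \left(-3 + 209503\right) = \frac{59095}{134} + 209500 = \frac{28132095}{134}$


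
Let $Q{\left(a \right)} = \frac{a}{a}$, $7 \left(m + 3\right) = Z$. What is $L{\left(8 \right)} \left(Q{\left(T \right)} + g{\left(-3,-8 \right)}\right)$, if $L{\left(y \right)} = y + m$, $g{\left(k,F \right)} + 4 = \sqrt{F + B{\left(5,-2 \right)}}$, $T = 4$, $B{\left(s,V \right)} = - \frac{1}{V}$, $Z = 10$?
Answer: $- \frac{135}{7} + \frac{45 i \sqrt{30}}{14} \approx -19.286 + 17.605 i$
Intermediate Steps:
$m = - \frac{11}{7}$ ($m = -3 + \frac{1}{7} \cdot 10 = -3 + \frac{10}{7} = - \frac{11}{7} \approx -1.5714$)
$g{\left(k,F \right)} = -4 + \sqrt{\frac{1}{2} + F}$ ($g{\left(k,F \right)} = -4 + \sqrt{F - \frac{1}{-2}} = -4 + \sqrt{F - - \frac{1}{2}} = -4 + \sqrt{F + \frac{1}{2}} = -4 + \sqrt{\frac{1}{2} + F}$)
$L{\left(y \right)} = - \frac{11}{7} + y$ ($L{\left(y \right)} = y - \frac{11}{7} = - \frac{11}{7} + y$)
$Q{\left(a \right)} = 1$
$L{\left(8 \right)} \left(Q{\left(T \right)} + g{\left(-3,-8 \right)}\right) = \left(- \frac{11}{7} + 8\right) \left(1 - \left(4 - \frac{\sqrt{2 + 4 \left(-8\right)}}{2}\right)\right) = \frac{45 \left(1 - \left(4 - \frac{\sqrt{2 - 32}}{2}\right)\right)}{7} = \frac{45 \left(1 - \left(4 - \frac{\sqrt{-30}}{2}\right)\right)}{7} = \frac{45 \left(1 - \left(4 - \frac{i \sqrt{30}}{2}\right)\right)}{7} = \frac{45 \left(-3 + \frac{i \sqrt{30}}{2}\right)}{7} = - \frac{135}{7} + \frac{45 i \sqrt{30}}{14}$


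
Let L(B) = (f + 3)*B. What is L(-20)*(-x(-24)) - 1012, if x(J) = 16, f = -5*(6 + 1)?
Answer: -11252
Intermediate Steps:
f = -35 (f = -5*7 = -35)
L(B) = -32*B (L(B) = (-35 + 3)*B = -32*B)
L(-20)*(-x(-24)) - 1012 = (-32*(-20))*(-1*16) - 1012 = 640*(-16) - 1012 = -10240 - 1012 = -11252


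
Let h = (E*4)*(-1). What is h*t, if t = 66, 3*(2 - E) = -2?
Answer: -704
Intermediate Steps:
E = 8/3 (E = 2 - ⅓*(-2) = 2 + ⅔ = 8/3 ≈ 2.6667)
h = -32/3 (h = ((8/3)*4)*(-1) = (32/3)*(-1) = -32/3 ≈ -10.667)
h*t = -32/3*66 = -704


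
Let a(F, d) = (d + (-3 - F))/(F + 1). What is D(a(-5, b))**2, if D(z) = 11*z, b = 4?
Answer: 1089/4 ≈ 272.25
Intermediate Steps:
a(F, d) = (-3 + d - F)/(1 + F)
D(a(-5, b))**2 = (11*((-3 + 4 - 1*(-5))/(1 - 5)))**2 = (11*((-3 + 4 + 5)/(-4)))**2 = (11*(-1/4*6))**2 = (11*(-3/2))**2 = (-33/2)**2 = 1089/4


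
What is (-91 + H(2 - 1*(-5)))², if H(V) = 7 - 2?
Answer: 7396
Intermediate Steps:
H(V) = 5
(-91 + H(2 - 1*(-5)))² = (-91 + 5)² = (-86)² = 7396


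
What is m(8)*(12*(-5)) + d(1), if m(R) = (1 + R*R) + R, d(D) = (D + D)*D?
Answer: -4378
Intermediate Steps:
d(D) = 2*D**2 (d(D) = (2*D)*D = 2*D**2)
m(R) = 1 + R + R**2 (m(R) = (1 + R**2) + R = 1 + R + R**2)
m(8)*(12*(-5)) + d(1) = (1 + 8 + 8**2)*(12*(-5)) + 2*1**2 = (1 + 8 + 64)*(-60) + 2*1 = 73*(-60) + 2 = -4380 + 2 = -4378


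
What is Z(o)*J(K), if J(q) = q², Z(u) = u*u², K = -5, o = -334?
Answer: -931492600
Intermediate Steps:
Z(u) = u³
Z(o)*J(K) = (-334)³*(-5)² = -37259704*25 = -931492600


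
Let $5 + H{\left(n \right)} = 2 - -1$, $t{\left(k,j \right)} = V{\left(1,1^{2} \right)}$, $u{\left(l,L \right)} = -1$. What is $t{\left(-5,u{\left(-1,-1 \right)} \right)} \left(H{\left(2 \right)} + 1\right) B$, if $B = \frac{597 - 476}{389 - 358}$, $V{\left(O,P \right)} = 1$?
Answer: $- \frac{121}{31} \approx -3.9032$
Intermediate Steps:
$t{\left(k,j \right)} = 1$
$H{\left(n \right)} = -2$ ($H{\left(n \right)} = -5 + \left(2 - -1\right) = -5 + \left(2 + 1\right) = -5 + 3 = -2$)
$B = \frac{121}{31} \approx 3.9032$
$t{\left(-5,u{\left(-1,-1 \right)} \right)} \left(H{\left(2 \right)} + 1\right) B = 1 \left(-2 + 1\right) \frac{121}{31} = 1 \left(-1\right) \frac{121}{31} = \left(-1\right) \frac{121}{31} = - \frac{121}{31}$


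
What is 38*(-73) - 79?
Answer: -2853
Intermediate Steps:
38*(-73) - 79 = -2774 - 79 = -2853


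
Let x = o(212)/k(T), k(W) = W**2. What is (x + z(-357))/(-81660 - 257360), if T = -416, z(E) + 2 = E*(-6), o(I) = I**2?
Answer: -2104459/333349120 ≈ -0.0063131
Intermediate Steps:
z(E) = -2 - 6*E (z(E) = -2 + E*(-6) = -2 - 6*E)
x = 2809/10816 (x = 212**2/((-416)**2) = 44944/173056 = 44944*(1/173056) = 2809/10816 ≈ 0.25971)
(x + z(-357))/(-81660 - 257360) = (2809/10816 + (-2 - 6*(-357)))/(-81660 - 257360) = (2809/10816 + (-2 + 2142))/(-339020) = (2809/10816 + 2140)*(-1/339020) = (23149049/10816)*(-1/339020) = -2104459/333349120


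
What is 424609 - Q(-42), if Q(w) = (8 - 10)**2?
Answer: 424605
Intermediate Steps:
Q(w) = 4 (Q(w) = (-2)**2 = 4)
424609 - Q(-42) = 424609 - 1*4 = 424609 - 4 = 424605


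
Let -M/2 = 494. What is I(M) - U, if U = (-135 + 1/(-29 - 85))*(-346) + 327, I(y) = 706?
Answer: -2641040/57 ≈ -46334.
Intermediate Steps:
M = -988 (M = -2*494 = -988)
U = 2681282/57 (U = (-135 + 1/(-114))*(-346) + 327 = (-135 - 1/114)*(-346) + 327 = -15391/114*(-346) + 327 = 2662643/57 + 327 = 2681282/57 ≈ 47040.)
I(M) - U = 706 - 1*2681282/57 = 706 - 2681282/57 = -2641040/57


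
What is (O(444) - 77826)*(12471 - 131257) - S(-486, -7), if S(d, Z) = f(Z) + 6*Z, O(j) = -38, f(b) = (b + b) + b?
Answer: 9249153167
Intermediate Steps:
f(b) = 3*b (f(b) = 2*b + b = 3*b)
S(d, Z) = 9*Z (S(d, Z) = 3*Z + 6*Z = 9*Z)
(O(444) - 77826)*(12471 - 131257) - S(-486, -7) = (-38 - 77826)*(12471 - 131257) - 9*(-7) = -77864*(-118786) - 1*(-63) = 9249153104 + 63 = 9249153167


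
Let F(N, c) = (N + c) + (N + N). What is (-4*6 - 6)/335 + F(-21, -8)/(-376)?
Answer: 2501/25192 ≈ 0.099277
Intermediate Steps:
F(N, c) = c + 3*N (F(N, c) = (N + c) + 2*N = c + 3*N)
(-4*6 - 6)/335 + F(-21, -8)/(-376) = (-4*6 - 6)/335 + (-8 + 3*(-21))/(-376) = (-24 - 6)*(1/335) + (-8 - 63)*(-1/376) = -30*1/335 - 71*(-1/376) = -6/67 + 71/376 = 2501/25192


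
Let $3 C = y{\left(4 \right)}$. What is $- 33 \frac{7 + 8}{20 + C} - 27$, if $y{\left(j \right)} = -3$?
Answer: $- \frac{1008}{19} \approx -53.053$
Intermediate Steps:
$C = -1$ ($C = \frac{1}{3} \left(-3\right) = -1$)
$- 33 \frac{7 + 8}{20 + C} - 27 = - 33 \frac{7 + 8}{20 - 1} - 27 = - 33 \cdot \frac{15}{19} - 27 = - 33 \cdot 15 \cdot \frac{1}{19} - 27 = \left(-33\right) \frac{15}{19} - 27 = - \frac{495}{19} - 27 = - \frac{1008}{19}$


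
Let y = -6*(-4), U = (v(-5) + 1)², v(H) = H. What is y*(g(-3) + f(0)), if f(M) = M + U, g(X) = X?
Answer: 312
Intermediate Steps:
U = 16 (U = (-5 + 1)² = (-4)² = 16)
f(M) = 16 + M (f(M) = M + 16 = 16 + M)
y = 24
y*(g(-3) + f(0)) = 24*(-3 + (16 + 0)) = 24*(-3 + 16) = 24*13 = 312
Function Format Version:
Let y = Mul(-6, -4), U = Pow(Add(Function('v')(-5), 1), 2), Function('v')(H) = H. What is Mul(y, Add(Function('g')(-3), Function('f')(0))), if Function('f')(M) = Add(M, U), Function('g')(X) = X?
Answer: 312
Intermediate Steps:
U = 16 (U = Pow(Add(-5, 1), 2) = Pow(-4, 2) = 16)
Function('f')(M) = Add(16, M) (Function('f')(M) = Add(M, 16) = Add(16, M))
y = 24
Mul(y, Add(Function('g')(-3), Function('f')(0))) = Mul(24, Add(-3, Add(16, 0))) = Mul(24, Add(-3, 16)) = Mul(24, 13) = 312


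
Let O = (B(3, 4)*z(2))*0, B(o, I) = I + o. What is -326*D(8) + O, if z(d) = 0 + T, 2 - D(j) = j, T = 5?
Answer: 1956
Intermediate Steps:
D(j) = 2 - j
z(d) = 5 (z(d) = 0 + 5 = 5)
O = 0 (O = ((4 + 3)*5)*0 = (7*5)*0 = 35*0 = 0)
-326*D(8) + O = -326*(2 - 1*8) + 0 = -326*(2 - 8) + 0 = -326*(-6) + 0 = 1956 + 0 = 1956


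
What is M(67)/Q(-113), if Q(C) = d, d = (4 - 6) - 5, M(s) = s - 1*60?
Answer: -1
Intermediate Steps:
M(s) = -60 + s (M(s) = s - 60 = -60 + s)
d = -7 (d = -2 - 5 = -7)
Q(C) = -7
M(67)/Q(-113) = (-60 + 67)/(-7) = 7*(-⅐) = -1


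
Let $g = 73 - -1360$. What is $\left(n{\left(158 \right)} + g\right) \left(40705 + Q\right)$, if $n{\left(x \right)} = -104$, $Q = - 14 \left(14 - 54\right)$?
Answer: $54841185$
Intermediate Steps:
$Q = 560$ ($Q = \left(-14\right) \left(-40\right) = 560$)
$g = 1433$ ($g = 73 + 1360 = 1433$)
$\left(n{\left(158 \right)} + g\right) \left(40705 + Q\right) = \left(-104 + 1433\right) \left(40705 + 560\right) = 1329 \cdot 41265 = 54841185$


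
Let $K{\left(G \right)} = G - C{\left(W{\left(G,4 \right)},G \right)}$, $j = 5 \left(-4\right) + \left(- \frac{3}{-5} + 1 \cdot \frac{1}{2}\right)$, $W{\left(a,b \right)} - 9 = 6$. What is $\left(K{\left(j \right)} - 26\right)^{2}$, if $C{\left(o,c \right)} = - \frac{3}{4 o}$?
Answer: $\frac{804609}{400} \approx 2011.5$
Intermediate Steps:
$W{\left(a,b \right)} = 15$ ($W{\left(a,b \right)} = 9 + 6 = 15$)
$C{\left(o,c \right)} = - \frac{3}{4 o}$ ($C{\left(o,c \right)} = - 3 \frac{1}{4 o} = - \frac{3}{4 o}$)
$j = - \frac{189}{10}$ ($j = -20 + \left(\left(-3\right) \left(- \frac{1}{5}\right) + 1 \cdot \frac{1}{2}\right) = -20 + \left(\frac{3}{5} + \frac{1}{2}\right) = -20 + \frac{11}{10} = - \frac{189}{10} \approx -18.9$)
$K{\left(G \right)} = \frac{1}{20} + G$ ($K{\left(G \right)} = G - - \frac{3}{4 \cdot 15} = G - \left(- \frac{3}{4}\right) \frac{1}{15} = G - - \frac{1}{20} = G + \frac{1}{20} = \frac{1}{20} + G$)
$\left(K{\left(j \right)} - 26\right)^{2} = \left(\left(\frac{1}{20} - \frac{189}{10}\right) - 26\right)^{2} = \left(- \frac{377}{20} - 26\right)^{2} = \left(- \frac{897}{20}\right)^{2} = \frac{804609}{400}$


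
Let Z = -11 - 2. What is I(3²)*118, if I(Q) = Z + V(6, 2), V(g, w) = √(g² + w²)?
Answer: -1534 + 236*√10 ≈ -787.70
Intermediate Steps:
Z = -13
I(Q) = -13 + 2*√10 (I(Q) = -13 + √(6² + 2²) = -13 + √(36 + 4) = -13 + √40 = -13 + 2*√10)
I(3²)*118 = (-13 + 2*√10)*118 = -1534 + 236*√10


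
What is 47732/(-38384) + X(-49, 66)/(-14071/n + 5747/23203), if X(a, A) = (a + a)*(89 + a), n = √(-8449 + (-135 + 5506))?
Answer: (-3895998165329*√38 + 298524977753562*I)/(9596*(-1965474*I + 326489413*√38)) ≈ -1.2586 + 15.456*I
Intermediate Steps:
n = 9*I*√38 (n = √(-8449 + 5371) = √(-3078) = 9*I*√38 ≈ 55.48*I)
X(a, A) = 2*a*(89 + a) (X(a, A) = (2*a)*(89 + a) = 2*a*(89 + a))
47732/(-38384) + X(-49, 66)/(-14071/n + 5747/23203) = 47732/(-38384) + (2*(-49)*(89 - 49))/(-14071*(-I*√38/342) + 5747/23203) = 47732*(-1/38384) + (2*(-49)*40)/(-(-14071)*I*√38/342 + 5747*(1/23203)) = -11933/9596 - 3920/(14071*I*√38/342 + 5747/23203) = -11933/9596 - 3920/(5747/23203 + 14071*I*√38/342)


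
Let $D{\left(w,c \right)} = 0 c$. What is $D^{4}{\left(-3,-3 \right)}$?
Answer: $0$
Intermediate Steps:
$D{\left(w,c \right)} = 0$
$D^{4}{\left(-3,-3 \right)} = 0^{4} = 0$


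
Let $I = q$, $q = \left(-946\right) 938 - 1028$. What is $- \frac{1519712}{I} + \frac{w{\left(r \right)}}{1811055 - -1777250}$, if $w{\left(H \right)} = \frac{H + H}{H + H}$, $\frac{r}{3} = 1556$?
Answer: $\frac{681648882067}{398470505335} \approx 1.7107$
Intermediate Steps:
$r = 4668$ ($r = 3 \cdot 1556 = 4668$)
$q = -888376$ ($q = -887348 - 1028 = -888376$)
$I = -888376$
$w{\left(H \right)} = 1$ ($w{\left(H \right)} = \frac{2 H}{2 H} = 2 H \frac{1}{2 H} = 1$)
$- \frac{1519712}{I} + \frac{w{\left(r \right)}}{1811055 - -1777250} = - \frac{1519712}{-888376} + 1 \frac{1}{1811055 - -1777250} = \left(-1519712\right) \left(- \frac{1}{888376}\right) + 1 \frac{1}{1811055 + 1777250} = \frac{189964}{111047} + 1 \cdot \frac{1}{3588305} = \frac{189964}{111047} + \frac{1}{3588305} = \frac{681648882067}{398470505335}$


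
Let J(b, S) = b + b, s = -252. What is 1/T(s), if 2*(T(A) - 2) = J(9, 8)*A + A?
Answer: -1/2392 ≈ -0.00041806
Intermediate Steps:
J(b, S) = 2*b
T(A) = 2 + 19*A/2 (T(A) = 2 + ((2*9)*A + A)/2 = 2 + (18*A + A)/2 = 2 + (19*A)/2 = 2 + 19*A/2)
1/T(s) = 1/(2 + (19/2)*(-252)) = 1/(2 - 2394) = 1/(-2392) = -1/2392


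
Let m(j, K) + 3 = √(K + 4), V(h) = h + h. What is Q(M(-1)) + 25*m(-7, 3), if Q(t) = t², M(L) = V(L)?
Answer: -71 + 25*√7 ≈ -4.8562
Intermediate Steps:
V(h) = 2*h
M(L) = 2*L
m(j, K) = -3 + √(4 + K) (m(j, K) = -3 + √(K + 4) = -3 + √(4 + K))
Q(M(-1)) + 25*m(-7, 3) = (2*(-1))² + 25*(-3 + √(4 + 3)) = (-2)² + 25*(-3 + √7) = 4 + (-75 + 25*√7) = -71 + 25*√7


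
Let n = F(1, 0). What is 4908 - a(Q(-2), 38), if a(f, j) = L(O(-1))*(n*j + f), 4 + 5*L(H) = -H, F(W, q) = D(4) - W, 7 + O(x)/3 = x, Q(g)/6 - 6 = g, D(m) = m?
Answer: 4356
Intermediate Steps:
Q(g) = 36 + 6*g
O(x) = -21 + 3*x
F(W, q) = 4 - W
L(H) = -⅘ - H/5 (L(H) = -⅘ + (-H)/5 = -⅘ - H/5)
n = 3 (n = 4 - 1*1 = 4 - 1 = 3)
a(f, j) = 4*f + 12*j (a(f, j) = (-⅘ - (-21 + 3*(-1))/5)*(3*j + f) = (-⅘ - (-21 - 3)/5)*(f + 3*j) = (-⅘ - ⅕*(-24))*(f + 3*j) = (-⅘ + 24/5)*(f + 3*j) = 4*(f + 3*j) = 4*f + 12*j)
4908 - a(Q(-2), 38) = 4908 - (4*(36 + 6*(-2)) + 12*38) = 4908 - (4*(36 - 12) + 456) = 4908 - (4*24 + 456) = 4908 - (96 + 456) = 4908 - 1*552 = 4908 - 552 = 4356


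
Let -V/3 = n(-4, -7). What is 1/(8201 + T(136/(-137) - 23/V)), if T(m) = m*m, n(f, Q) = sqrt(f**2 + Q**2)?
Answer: 29085863195750985/238588115806554054754 + 415170655380*sqrt(65)/119294057903277027377 ≈ 0.00012194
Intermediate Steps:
n(f, Q) = sqrt(Q**2 + f**2)
V = -3*sqrt(65) (V = -3*sqrt((-7)**2 + (-4)**2) = -3*sqrt(49 + 16) = -3*sqrt(65) ≈ -24.187)
T(m) = m**2
1/(8201 + T(136/(-137) - 23/V)) = 1/(8201 + (136/(-137) - 23*(-sqrt(65)/195))**2) = 1/(8201 + (136*(-1/137) - (-23)*sqrt(65)/195)**2) = 1/(8201 + (-136/137 + 23*sqrt(65)/195)**2)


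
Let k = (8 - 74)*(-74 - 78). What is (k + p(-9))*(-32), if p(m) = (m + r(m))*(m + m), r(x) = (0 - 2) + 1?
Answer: -326784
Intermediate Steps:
k = 10032 (k = -66*(-152) = 10032)
r(x) = -1 (r(x) = -2 + 1 = -1)
p(m) = 2*m*(-1 + m) (p(m) = (m - 1)*(m + m) = (-1 + m)*(2*m) = 2*m*(-1 + m))
(k + p(-9))*(-32) = (10032 + 2*(-9)*(-1 - 9))*(-32) = (10032 + 2*(-9)*(-10))*(-32) = (10032 + 180)*(-32) = 10212*(-32) = -326784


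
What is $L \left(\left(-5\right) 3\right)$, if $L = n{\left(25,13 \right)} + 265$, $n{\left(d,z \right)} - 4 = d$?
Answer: $-4410$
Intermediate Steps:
$n{\left(d,z \right)} = 4 + d$
$L = 294$ ($L = \left(4 + 25\right) + 265 = 29 + 265 = 294$)
$L \left(\left(-5\right) 3\right) = 294 \left(\left(-5\right) 3\right) = 294 \left(-15\right) = -4410$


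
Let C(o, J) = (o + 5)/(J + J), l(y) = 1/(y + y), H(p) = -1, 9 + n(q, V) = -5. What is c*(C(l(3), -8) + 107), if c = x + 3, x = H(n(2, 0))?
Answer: 10241/48 ≈ 213.35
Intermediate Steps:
n(q, V) = -14 (n(q, V) = -9 - 5 = -14)
l(y) = 1/(2*y)
x = -1
c = 2 (c = -1 + 3 = 2)
C(o, J) = (5 + o)/(2*J) (C(o, J) = (5 + o)/((2*J)) = (5 + o)*(1/(2*J)) = (5 + o)/(2*J))
c*(C(l(3), -8) + 107) = 2*((½)*(5 + (½)/3)/(-8) + 107) = 2*((½)*(-⅛)*(5 + (½)*(⅓)) + 107) = 2*((½)*(-⅛)*(5 + ⅙) + 107) = 2*((½)*(-⅛)*(31/6) + 107) = 2*(-31/96 + 107) = 2*(10241/96) = 10241/48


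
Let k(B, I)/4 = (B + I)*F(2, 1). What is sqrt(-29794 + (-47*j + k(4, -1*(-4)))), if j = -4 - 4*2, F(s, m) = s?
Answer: I*sqrt(29166) ≈ 170.78*I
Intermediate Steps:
k(B, I) = 8*B + 8*I (k(B, I) = 4*((B + I)*2) = 4*(2*B + 2*I) = 8*B + 8*I)
j = -12 (j = -4 - 8 = -12)
sqrt(-29794 + (-47*j + k(4, -1*(-4)))) = sqrt(-29794 + (-47*(-12) + (8*4 + 8*(-1*(-4))))) = sqrt(-29794 + (564 + (32 + 8*4))) = sqrt(-29794 + (564 + (32 + 32))) = sqrt(-29794 + (564 + 64)) = sqrt(-29794 + 628) = sqrt(-29166) = I*sqrt(29166)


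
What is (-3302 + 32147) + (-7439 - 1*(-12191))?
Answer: 33597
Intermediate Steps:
(-3302 + 32147) + (-7439 - 1*(-12191)) = 28845 + (-7439 + 12191) = 28845 + 4752 = 33597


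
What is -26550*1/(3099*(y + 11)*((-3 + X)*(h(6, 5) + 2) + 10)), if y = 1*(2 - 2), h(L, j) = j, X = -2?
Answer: 354/11363 ≈ 0.031154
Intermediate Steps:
y = 0 (y = 1*0 = 0)
-26550*1/(3099*(y + 11)*((-3 + X)*(h(6, 5) + 2) + 10)) = -26550*1/(3099*(0 + 11)*((-3 - 2)*(5 + 2) + 10)) = -26550*1/(34089*(-5*7 + 10)) = -26550*1/(34089*(-35 + 10)) = -26550/(-25*11*3099) = -26550/((-275*3099)) = -26550/(-852225) = -26550*(-1/852225) = 354/11363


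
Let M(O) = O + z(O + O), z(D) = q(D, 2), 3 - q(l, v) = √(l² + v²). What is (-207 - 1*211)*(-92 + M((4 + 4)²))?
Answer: 10450 + 836*√4097 ≈ 63961.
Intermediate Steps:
q(l, v) = 3 - √(l² + v²)
z(D) = 3 - √(4 + D²) (z(D) = 3 - √(D² + 2²) = 3 - √(D² + 4) = 3 - √(4 + D²))
M(O) = 3 + O - √(4 + 4*O²) (M(O) = O + (3 - √(4 + (O + O)²)) = O + (3 - √(4 + (2*O)²)) = O + (3 - √(4 + 4*O²)) = 3 + O - √(4 + 4*O²))
(-207 - 1*211)*(-92 + M((4 + 4)²)) = (-207 - 1*211)*(-92 + (3 + (4 + 4)² - 2*√(1 + ((4 + 4)²)²))) = (-207 - 211)*(-92 + (3 + 8² - 2*√(1 + (8²)²))) = -418*(-92 + (3 + 64 - 2*√(1 + 64²))) = -418*(-92 + (3 + 64 - 2*√(1 + 4096))) = -418*(-92 + (3 + 64 - 2*√4097)) = -418*(-92 + (67 - 2*√4097)) = -418*(-25 - 2*√4097) = 10450 + 836*√4097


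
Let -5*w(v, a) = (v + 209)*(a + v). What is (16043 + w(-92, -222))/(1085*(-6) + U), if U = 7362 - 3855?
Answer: -116953/15015 ≈ -7.7891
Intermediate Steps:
U = 3507
w(v, a) = -(209 + v)*(a + v)/5 (w(v, a) = -(v + 209)*(a + v)/5 = -(209 + v)*(a + v)/5)
(16043 + w(-92, -222))/(1085*(-6) + U) = (16043 + (-209/5*(-222) - 209/5*(-92) - ⅕*(-92)² - ⅕*(-222)*(-92)))/(1085*(-6) + 3507) = (16043 + (46398/5 + 19228/5 - ⅕*8464 - 20424/5))/(-6510 + 3507) = (16043 + (46398/5 + 19228/5 - 8464/5 - 20424/5))/(-3003) = (16043 + 36738/5)*(-1/3003) = (116953/5)*(-1/3003) = -116953/15015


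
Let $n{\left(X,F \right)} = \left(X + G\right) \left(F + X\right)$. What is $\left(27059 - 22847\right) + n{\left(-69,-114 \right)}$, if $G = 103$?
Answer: $-2010$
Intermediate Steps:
$n{\left(X,F \right)} = \left(103 + X\right) \left(F + X\right)$ ($n{\left(X,F \right)} = \left(X + 103\right) \left(F + X\right) = \left(103 + X\right) \left(F + X\right)$)
$\left(27059 - 22847\right) + n{\left(-69,-114 \right)} = \left(27059 - 22847\right) + \left(\left(-69\right)^{2} + 103 \left(-114\right) + 103 \left(-69\right) - -7866\right) = 4212 + \left(4761 - 11742 - 7107 + 7866\right) = 4212 - 6222 = -2010$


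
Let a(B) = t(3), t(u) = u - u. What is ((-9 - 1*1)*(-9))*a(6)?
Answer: 0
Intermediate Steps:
t(u) = 0
a(B) = 0
((-9 - 1*1)*(-9))*a(6) = ((-9 - 1*1)*(-9))*0 = ((-9 - 1)*(-9))*0 = -10*(-9)*0 = 90*0 = 0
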